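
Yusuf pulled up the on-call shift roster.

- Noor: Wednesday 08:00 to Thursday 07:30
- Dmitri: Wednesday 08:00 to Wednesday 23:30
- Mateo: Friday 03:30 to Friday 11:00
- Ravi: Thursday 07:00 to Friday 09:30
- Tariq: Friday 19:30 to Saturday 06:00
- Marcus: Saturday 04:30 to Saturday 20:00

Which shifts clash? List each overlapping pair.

Check each pair: they overlap iff neither finishes before the other starts.
Sorted by start: Noor, Dmitri, Ravi, Mateo, Tariq, Marcus.
Dmitri starts before Noor ends → Noor and Dmitri overlap.
Ravi starts before Noor ends → Noor and Ravi overlap.
Mateo starts after Noor ends, so Noor has no further overlaps.
Ravi starts after Dmitri ends, so Dmitri has no further overlaps.
Mateo starts before Ravi ends → Ravi and Mateo overlap.
Tariq starts after Ravi ends, so Ravi has no further overlaps.
Tariq starts after Mateo ends, so Mateo has no further overlaps.
Marcus starts before Tariq ends → Tariq and Marcus overlap.

Dmitri & Noor, Marcus & Tariq, Mateo & Ravi, Noor & Ravi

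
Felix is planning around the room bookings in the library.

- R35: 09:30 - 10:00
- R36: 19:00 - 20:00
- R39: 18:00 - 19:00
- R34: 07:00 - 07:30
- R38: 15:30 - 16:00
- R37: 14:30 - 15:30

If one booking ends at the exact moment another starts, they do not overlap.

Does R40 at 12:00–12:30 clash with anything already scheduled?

R34: ends 07:30 at or before R40 starts 12:00 → clear.
R35: ends 10:00 at or before R40 starts 12:00 → clear.
R37: starts 14:30 at or after R40 ends 12:30 → clear.
R38: starts 15:30 at or after R40 ends 12:30 → clear.
R39: starts 18:00 at or after R40 ends 12:30 → clear.
R36: starts 19:00 at or after R40 ends 12:30 → clear.

No — it doesn't clash with anything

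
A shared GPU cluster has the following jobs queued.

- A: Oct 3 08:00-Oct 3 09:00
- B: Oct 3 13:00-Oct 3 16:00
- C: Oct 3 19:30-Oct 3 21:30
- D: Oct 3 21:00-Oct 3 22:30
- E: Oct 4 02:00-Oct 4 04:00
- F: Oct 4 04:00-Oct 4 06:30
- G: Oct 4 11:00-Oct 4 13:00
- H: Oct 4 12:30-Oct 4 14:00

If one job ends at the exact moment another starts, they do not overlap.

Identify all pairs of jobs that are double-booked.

Sorted by start: A, B, C, D, E, F, G, H.
B starts after A ends, so nothing later overlaps A either.
C starts after B ends, so nothing later overlaps B either.
D starts before C ends → C and D overlap.
E starts after C ends, so nothing later overlaps C either.
E starts after D ends, so nothing later overlaps D either.
F starts exactly when E ends (back-to-back, no overlap), so nothing later overlaps E either.
G starts after F ends, so nothing later overlaps F either.
H starts before G ends → G and H overlap.

C & D, G & H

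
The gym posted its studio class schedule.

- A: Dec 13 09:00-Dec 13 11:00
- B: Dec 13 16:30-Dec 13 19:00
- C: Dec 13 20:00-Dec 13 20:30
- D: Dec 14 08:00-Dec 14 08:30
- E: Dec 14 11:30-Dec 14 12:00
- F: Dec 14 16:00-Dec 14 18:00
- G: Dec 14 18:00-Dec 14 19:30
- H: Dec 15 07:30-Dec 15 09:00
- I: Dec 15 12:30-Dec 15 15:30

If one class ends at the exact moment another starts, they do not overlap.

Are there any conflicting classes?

No

Sorted by start: A, B, C, D, E, F, G, H, I.
B starts after A ends, so A has no further overlaps.
C starts after B ends, so B has no further overlaps.
D starts after C ends, so C has no further overlaps.
E starts after D ends, so D has no further overlaps.
F starts after E ends, so E has no further overlaps.
G starts exactly when F ends (back-to-back, no overlap), so F has no further overlaps.
H starts after G ends, so G has no further overlaps.
I starts after H ends.
Every pair is clear; the schedule has no overlaps.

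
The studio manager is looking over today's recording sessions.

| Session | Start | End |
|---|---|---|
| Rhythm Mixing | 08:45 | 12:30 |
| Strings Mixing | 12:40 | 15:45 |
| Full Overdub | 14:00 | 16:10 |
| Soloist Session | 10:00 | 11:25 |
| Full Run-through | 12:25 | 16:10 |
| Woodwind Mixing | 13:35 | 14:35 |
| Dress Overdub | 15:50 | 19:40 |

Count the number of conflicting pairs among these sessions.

10

Two intervals overlap when each starts before the other ends.
Sorted by start: Rhythm Mixing, Soloist Session, Full Run-through, Strings Mixing, Woodwind Mixing, Full Overdub, Dress Overdub.
Soloist Session starts before Rhythm Mixing ends → Rhythm Mixing and Soloist Session overlap.
Full Run-through starts before Rhythm Mixing ends → Rhythm Mixing and Full Run-through overlap.
Strings Mixing starts after Rhythm Mixing ends, so Rhythm Mixing has no further overlaps.
Full Run-through starts after Soloist Session ends, so Soloist Session has no further overlaps.
Strings Mixing starts before Full Run-through ends → Full Run-through and Strings Mixing overlap.
Woodwind Mixing starts before Full Run-through ends → Full Run-through and Woodwind Mixing overlap.
Full Overdub starts before Full Run-through ends → Full Run-through and Full Overdub overlap.
Dress Overdub starts before Full Run-through ends → Full Run-through and Dress Overdub overlap.
Woodwind Mixing starts before Strings Mixing ends → Strings Mixing and Woodwind Mixing overlap.
Full Overdub starts before Strings Mixing ends → Strings Mixing and Full Overdub overlap.
Dress Overdub starts after Strings Mixing ends.
Full Overdub starts before Woodwind Mixing ends → Woodwind Mixing and Full Overdub overlap.
Dress Overdub starts after Woodwind Mixing ends.
Dress Overdub starts before Full Overdub ends → Full Overdub and Dress Overdub overlap.
Overlapping pairs: Dress Overdub & Full Overdub, Dress Overdub & Full Run-through, Full Overdub & Full Run-through, Full Overdub & Strings Mixing, Full Overdub & Woodwind Mixing, Full Run-through & Rhythm Mixing, Full Run-through & Strings Mixing, Full Run-through & Woodwind Mixing, Rhythm Mixing & Soloist Session, Strings Mixing & Woodwind Mixing — 10 in total.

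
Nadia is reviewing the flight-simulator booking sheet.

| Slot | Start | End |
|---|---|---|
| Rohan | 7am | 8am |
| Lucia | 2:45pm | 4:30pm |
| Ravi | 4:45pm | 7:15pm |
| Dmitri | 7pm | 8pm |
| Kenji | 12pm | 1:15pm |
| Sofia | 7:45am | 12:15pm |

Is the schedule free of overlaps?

No

Sorted by start: Rohan, Sofia, Kenji, Lucia, Ravi, Dmitri.
Sofia starts before Rohan ends → Rohan and Sofia overlap.
That's a conflict, so the schedule is not conflict-free.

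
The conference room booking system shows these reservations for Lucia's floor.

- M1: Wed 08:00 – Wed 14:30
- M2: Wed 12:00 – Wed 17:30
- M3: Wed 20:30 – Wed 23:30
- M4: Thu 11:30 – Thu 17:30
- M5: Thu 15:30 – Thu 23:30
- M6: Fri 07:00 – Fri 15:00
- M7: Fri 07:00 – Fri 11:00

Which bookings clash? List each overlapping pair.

M1 & M2, M4 & M5, M6 & M7

Sorted by start: M1, M2, M3, M4, M5, M6, M7.
M2 starts before M1 ends → M1 and M2 overlap.
M3 starts after M1 ends — done with M1.
M3 starts after M2 ends — done with M2.
M4 starts after M3 ends — done with M3.
M5 starts before M4 ends → M4 and M5 overlap.
M6 starts after M4 ends — done with M4.
M6 starts after M5 ends — done with M5.
M7 starts before M6 ends → M6 and M7 overlap.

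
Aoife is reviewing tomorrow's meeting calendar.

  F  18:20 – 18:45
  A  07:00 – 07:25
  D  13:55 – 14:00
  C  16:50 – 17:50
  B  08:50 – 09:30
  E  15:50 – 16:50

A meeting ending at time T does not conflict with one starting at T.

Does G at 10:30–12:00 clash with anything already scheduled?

A: ends 07:25 at or before G starts 10:30 → clear.
B: ends 09:30 at or before G starts 10:30 → clear.
D: starts 13:55 at or after G ends 12:00 → clear.
E: starts 15:50 at or after G ends 12:00 → clear.
C: starts 16:50 at or after G ends 12:00 → clear.
F: starts 18:20 at or after G ends 12:00 → clear.

No — it doesn't clash with anything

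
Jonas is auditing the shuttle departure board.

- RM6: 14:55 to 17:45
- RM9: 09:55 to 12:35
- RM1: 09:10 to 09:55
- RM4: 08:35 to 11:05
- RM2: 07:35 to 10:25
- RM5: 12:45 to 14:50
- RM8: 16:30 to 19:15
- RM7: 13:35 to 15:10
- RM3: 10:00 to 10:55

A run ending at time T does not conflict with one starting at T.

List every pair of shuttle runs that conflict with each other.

Sorted by start: RM2, RM4, RM1, RM9, RM3, RM5, RM7, RM6, RM8.
RM4 starts before RM2 ends → RM2 and RM4 overlap.
RM1 starts before RM2 ends → RM2 and RM1 overlap.
RM9 starts before RM2 ends → RM2 and RM9 overlap.
RM3 starts before RM2 ends → RM2 and RM3 overlap.
RM5 starts after RM2 ends — done with RM2.
RM1 starts before RM4 ends → RM4 and RM1 overlap.
RM9 starts before RM4 ends → RM4 and RM9 overlap.
RM3 starts before RM4 ends → RM4 and RM3 overlap.
RM5 starts after RM4 ends — done with RM4.
RM9 starts exactly when RM1 ends (back-to-back, no overlap) — done with RM1.
RM3 starts before RM9 ends → RM9 and RM3 overlap.
RM5 starts after RM9 ends — done with RM9.
RM5 starts after RM3 ends — done with RM3.
RM7 starts before RM5 ends → RM5 and RM7 overlap.
RM6 starts after RM5 ends — done with RM5.
RM6 starts before RM7 ends → RM7 and RM6 overlap.
RM8 starts after RM7 ends.
RM8 starts before RM6 ends → RM6 and RM8 overlap.

RM1 & RM2, RM1 & RM4, RM2 & RM3, RM2 & RM4, RM2 & RM9, RM3 & RM4, RM3 & RM9, RM4 & RM9, RM5 & RM7, RM6 & RM7, RM6 & RM8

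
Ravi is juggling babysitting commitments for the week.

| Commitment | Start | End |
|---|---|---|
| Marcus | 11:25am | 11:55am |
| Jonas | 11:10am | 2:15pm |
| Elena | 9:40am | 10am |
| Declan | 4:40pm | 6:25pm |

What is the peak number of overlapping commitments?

Sweep the timeline, counting +1 at each start and −1 at each end (ends before starts at a tie):
9:40am start Elena → 1
10am end Elena → 0
11:10am start Jonas → 1
11:25am start Marcus → 2
11:55am end Marcus → 1
2:15pm end Jonas → 0
4:40pm start Declan → 1
6:25pm end Declan → 0
Peak is 2, at 11:25am (Jonas, Marcus).

2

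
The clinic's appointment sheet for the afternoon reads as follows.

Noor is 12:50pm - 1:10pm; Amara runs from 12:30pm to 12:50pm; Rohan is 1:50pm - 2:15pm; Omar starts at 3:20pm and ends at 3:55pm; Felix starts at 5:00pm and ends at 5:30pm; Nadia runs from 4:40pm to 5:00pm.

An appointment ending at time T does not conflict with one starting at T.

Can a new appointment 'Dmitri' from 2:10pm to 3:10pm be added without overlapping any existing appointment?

No — it overlaps Rohan

Amara: ends 12:50pm at or before Dmitri starts 2:10pm → clear.
Noor: ends 1:10pm at or before Dmitri starts 2:10pm → clear.
Rohan: starts 1:50pm before Dmitri ends 3:10pm, and ends 2:15pm after Dmitri starts 2:10pm → overlap.
Omar: starts 3:20pm at or after Dmitri ends 3:10pm → clear.
Nadia: starts 4:40pm at or after Dmitri ends 3:10pm → clear.
Felix: starts 5:00pm at or after Dmitri ends 3:10pm → clear.
Dmitri overlaps Rohan.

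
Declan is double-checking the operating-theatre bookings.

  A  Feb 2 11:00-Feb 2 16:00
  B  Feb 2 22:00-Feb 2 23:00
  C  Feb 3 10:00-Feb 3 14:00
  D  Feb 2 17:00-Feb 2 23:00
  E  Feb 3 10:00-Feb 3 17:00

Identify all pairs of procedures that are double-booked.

Sorted by start: A, D, B, C, E.
D starts after A ends; A is clear from here.
B starts before D ends → D and B overlap.
C starts after D ends; D is clear from here.
C starts after B ends; B is clear from here.
E starts before C ends → C and E overlap.

B & D, C & E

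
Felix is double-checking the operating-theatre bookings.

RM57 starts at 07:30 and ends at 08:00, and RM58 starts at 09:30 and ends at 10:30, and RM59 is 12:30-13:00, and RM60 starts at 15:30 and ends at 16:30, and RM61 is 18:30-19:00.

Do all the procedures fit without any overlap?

Yes

Two intervals overlap when each starts before the other ends.
Sorted by start: RM57, RM58, RM59, RM60, RM61.
RM58 starts after RM57 ends — done with RM57.
RM59 starts after RM58 ends — done with RM58.
RM60 starts after RM59 ends — done with RM59.
RM61 starts after RM60 ends.
Every pair is clear; the schedule has no overlaps.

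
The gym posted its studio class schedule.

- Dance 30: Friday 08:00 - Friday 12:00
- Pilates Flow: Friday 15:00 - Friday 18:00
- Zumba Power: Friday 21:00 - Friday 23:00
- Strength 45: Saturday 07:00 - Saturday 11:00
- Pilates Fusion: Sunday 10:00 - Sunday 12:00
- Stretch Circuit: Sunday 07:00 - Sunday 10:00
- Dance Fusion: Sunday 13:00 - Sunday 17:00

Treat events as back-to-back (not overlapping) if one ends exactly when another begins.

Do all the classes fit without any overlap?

Yes

Sorted by start: Dance 30, Pilates Flow, Zumba Power, Strength 45, Stretch Circuit, Pilates Fusion, Dance Fusion.
Pilates Flow starts after Dance 30 ends — done with Dance 30.
Zumba Power starts after Pilates Flow ends — done with Pilates Flow.
Strength 45 starts after Zumba Power ends — done with Zumba Power.
Stretch Circuit starts after Strength 45 ends — done with Strength 45.
Pilates Fusion starts exactly when Stretch Circuit ends (back-to-back, no overlap) — done with Stretch Circuit.
Dance Fusion starts after Pilates Fusion ends.
Every pair is clear; the schedule has no overlaps.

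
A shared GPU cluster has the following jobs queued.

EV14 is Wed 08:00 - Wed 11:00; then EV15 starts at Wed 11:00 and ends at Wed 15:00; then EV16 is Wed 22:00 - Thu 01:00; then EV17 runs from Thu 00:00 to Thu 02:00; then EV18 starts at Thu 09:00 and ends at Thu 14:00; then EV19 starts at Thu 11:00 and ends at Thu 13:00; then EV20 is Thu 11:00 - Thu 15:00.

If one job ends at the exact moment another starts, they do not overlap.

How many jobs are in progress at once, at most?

3

Walk through starts and ends in time order (an end at T is processed before a start at T):
Wed 08:00 start EV14 → 1
Wed 11:00 end EV14 → 0
Wed 11:00 start EV15 → 1
Wed 15:00 end EV15 → 0
Wed 22:00 start EV16 → 1
Thu 00:00 start EV17 → 2
Thu 01:00 end EV16 → 1
Thu 02:00 end EV17 → 0
Thu 09:00 start EV18 → 1
Thu 11:00 start EV19 → 2
Thu 11:00 start EV20 → 3
Thu 13:00 end EV19 → 2
Thu 14:00 end EV18 → 1
Thu 15:00 end EV20 → 0
Peak is 3, at Thu 11:00 (EV18, EV19, EV20).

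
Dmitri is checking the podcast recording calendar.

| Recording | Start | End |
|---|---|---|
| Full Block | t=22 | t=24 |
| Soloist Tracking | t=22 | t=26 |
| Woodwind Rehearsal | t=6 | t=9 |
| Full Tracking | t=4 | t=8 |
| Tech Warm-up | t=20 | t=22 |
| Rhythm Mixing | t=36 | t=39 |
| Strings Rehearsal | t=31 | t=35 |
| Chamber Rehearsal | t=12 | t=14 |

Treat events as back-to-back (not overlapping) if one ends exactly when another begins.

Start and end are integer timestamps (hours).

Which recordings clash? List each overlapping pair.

Two intervals overlap when each starts before the other ends.
Sorted by start: Full Tracking, Woodwind Rehearsal, Chamber Rehearsal, Tech Warm-up, Full Block, Soloist Tracking, Strings Rehearsal, Rhythm Mixing.
Woodwind Rehearsal starts before Full Tracking ends → Full Tracking and Woodwind Rehearsal overlap.
Chamber Rehearsal starts after Full Tracking ends, so Full Tracking has no further overlaps.
Chamber Rehearsal starts after Woodwind Rehearsal ends, so Woodwind Rehearsal has no further overlaps.
Tech Warm-up starts after Chamber Rehearsal ends, so Chamber Rehearsal has no further overlaps.
Full Block starts exactly when Tech Warm-up ends (back-to-back, no overlap), so Tech Warm-up has no further overlaps.
Soloist Tracking starts before Full Block ends → Full Block and Soloist Tracking overlap.
Strings Rehearsal starts after Full Block ends, so Full Block has no further overlaps.
Strings Rehearsal starts after Soloist Tracking ends, so Soloist Tracking has no further overlaps.
Rhythm Mixing starts after Strings Rehearsal ends.

Full Block & Soloist Tracking, Full Tracking & Woodwind Rehearsal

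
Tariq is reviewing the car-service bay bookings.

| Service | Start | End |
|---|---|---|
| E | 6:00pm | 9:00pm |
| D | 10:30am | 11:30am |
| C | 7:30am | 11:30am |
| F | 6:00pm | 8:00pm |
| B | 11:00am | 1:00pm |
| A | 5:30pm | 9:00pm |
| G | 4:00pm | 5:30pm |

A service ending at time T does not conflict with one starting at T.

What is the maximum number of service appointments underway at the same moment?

Walk through starts and ends in time order (an end at T is processed before a start at T):
7:30am start C → 1
10:30am start D → 2
11:00am start B → 3
11:30am end C → 2
11:30am end D → 1
1:00pm end B → 0
4:00pm start G → 1
5:30pm end G → 0
5:30pm start A → 1
6:00pm start E → 2
6:00pm start F → 3
8:00pm end F → 2
9:00pm end A → 1
9:00pm end E → 0
Peak is 3, at 11:00am (B, C, D).

3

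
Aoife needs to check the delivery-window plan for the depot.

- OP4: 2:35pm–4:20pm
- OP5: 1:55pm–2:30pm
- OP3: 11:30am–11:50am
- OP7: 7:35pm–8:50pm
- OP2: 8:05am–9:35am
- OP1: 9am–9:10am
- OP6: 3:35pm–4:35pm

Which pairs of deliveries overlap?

Sorted by start: OP2, OP1, OP3, OP5, OP4, OP6, OP7.
OP1 starts before OP2 ends → OP2 and OP1 overlap.
OP3 starts after OP2 ends, so OP2 has no further overlaps.
OP3 starts after OP1 ends, so OP1 has no further overlaps.
OP5 starts after OP3 ends, so OP3 has no further overlaps.
OP4 starts after OP5 ends, so OP5 has no further overlaps.
OP6 starts before OP4 ends → OP4 and OP6 overlap.
OP7 starts after OP4 ends.
OP7 starts after OP6 ends.

OP1 & OP2, OP4 & OP6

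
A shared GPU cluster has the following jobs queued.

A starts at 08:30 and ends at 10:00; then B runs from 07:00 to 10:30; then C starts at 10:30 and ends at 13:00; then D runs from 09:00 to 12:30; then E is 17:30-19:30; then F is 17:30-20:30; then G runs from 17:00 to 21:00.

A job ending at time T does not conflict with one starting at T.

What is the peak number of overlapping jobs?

Walk through starts and ends in time order (an end at T is processed before a start at T):
07:00 start B → 1
08:30 start A → 2
09:00 start D → 3
10:00 end A → 2
10:30 end B → 1
10:30 start C → 2
12:30 end D → 1
13:00 end C → 0
17:00 start G → 1
17:30 start E → 2
17:30 start F → 3
19:30 end E → 2
20:30 end F → 1
21:00 end G → 0
Peak is 3, at 09:00 (A, B, D).

3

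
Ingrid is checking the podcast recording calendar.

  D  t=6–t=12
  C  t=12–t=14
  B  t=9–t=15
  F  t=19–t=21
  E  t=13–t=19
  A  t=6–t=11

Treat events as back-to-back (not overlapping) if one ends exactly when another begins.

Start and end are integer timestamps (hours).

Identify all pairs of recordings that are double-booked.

A & B, A & D, B & C, B & D, B & E, C & E

Two intervals overlap when each starts before the other ends.
Sorted by start: A, D, B, C, E, F.
D starts before A ends → A and D overlap.
B starts before A ends → A and B overlap.
C starts after A ends, so A has no further overlaps.
B starts before D ends → D and B overlap.
C starts exactly when D ends (back-to-back, no overlap), so D has no further overlaps.
C starts before B ends → B and C overlap.
E starts before B ends → B and E overlap.
F starts after B ends.
E starts before C ends → C and E overlap.
F starts after C ends.
F starts exactly when E ends (back-to-back, no overlap).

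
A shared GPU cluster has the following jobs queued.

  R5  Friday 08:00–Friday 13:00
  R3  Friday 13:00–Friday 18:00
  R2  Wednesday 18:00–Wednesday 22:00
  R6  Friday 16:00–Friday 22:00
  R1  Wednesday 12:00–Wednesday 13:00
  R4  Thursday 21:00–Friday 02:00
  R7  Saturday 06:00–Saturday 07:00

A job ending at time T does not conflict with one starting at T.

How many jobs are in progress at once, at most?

2

Sweep the timeline, counting +1 at each start and −1 at each end (ends before starts at a tie):
Wednesday 12:00 start R1 → 1
Wednesday 13:00 end R1 → 0
Wednesday 18:00 start R2 → 1
Wednesday 22:00 end R2 → 0
Thursday 21:00 start R4 → 1
Friday 02:00 end R4 → 0
Friday 08:00 start R5 → 1
Friday 13:00 end R5 → 0
Friday 13:00 start R3 → 1
Friday 16:00 start R6 → 2
Friday 18:00 end R3 → 1
Friday 22:00 end R6 → 0
Saturday 06:00 start R7 → 1
Saturday 07:00 end R7 → 0
Peak is 2, at Friday 16:00 (R3, R6).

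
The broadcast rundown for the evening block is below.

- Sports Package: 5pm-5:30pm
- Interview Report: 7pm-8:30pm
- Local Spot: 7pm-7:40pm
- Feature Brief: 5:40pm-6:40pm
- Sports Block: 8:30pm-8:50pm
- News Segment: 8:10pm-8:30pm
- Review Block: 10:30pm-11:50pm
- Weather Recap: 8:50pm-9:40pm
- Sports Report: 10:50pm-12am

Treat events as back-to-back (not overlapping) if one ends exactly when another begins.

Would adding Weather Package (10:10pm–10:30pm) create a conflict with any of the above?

No — it doesn't clash with anything

Sports Package: ends 5:30pm at or before Weather Package starts 10:10pm → clear.
Feature Brief: ends 6:40pm at or before Weather Package starts 10:10pm → clear.
Interview Report: ends 8:30pm at or before Weather Package starts 10:10pm → clear.
Local Spot: ends 7:40pm at or before Weather Package starts 10:10pm → clear.
News Segment: ends 8:30pm at or before Weather Package starts 10:10pm → clear.
Sports Block: ends 8:50pm at or before Weather Package starts 10:10pm → clear.
Weather Recap: ends 9:40pm at or before Weather Package starts 10:10pm → clear.
Review Block: starts 10:30pm at or after Weather Package ends 10:30pm → clear.
Sports Report: starts 10:50pm at or after Weather Package ends 10:30pm → clear.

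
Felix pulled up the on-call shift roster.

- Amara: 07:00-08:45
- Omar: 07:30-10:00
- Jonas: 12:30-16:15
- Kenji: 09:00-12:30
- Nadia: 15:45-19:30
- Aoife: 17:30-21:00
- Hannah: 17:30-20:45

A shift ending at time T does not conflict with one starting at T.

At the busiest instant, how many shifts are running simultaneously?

3

Sweep the timeline, counting +1 at each start and −1 at each end (ends before starts at a tie):
07:00 start Amara → 1
07:30 start Omar → 2
08:45 end Amara → 1
09:00 start Kenji → 2
10:00 end Omar → 1
12:30 end Kenji → 0
12:30 start Jonas → 1
15:45 start Nadia → 2
16:15 end Jonas → 1
17:30 start Aoife → 2
17:30 start Hannah → 3
19:30 end Nadia → 2
20:45 end Hannah → 1
21:00 end Aoife → 0
Peak is 3, at 17:30 (Aoife, Hannah, Nadia).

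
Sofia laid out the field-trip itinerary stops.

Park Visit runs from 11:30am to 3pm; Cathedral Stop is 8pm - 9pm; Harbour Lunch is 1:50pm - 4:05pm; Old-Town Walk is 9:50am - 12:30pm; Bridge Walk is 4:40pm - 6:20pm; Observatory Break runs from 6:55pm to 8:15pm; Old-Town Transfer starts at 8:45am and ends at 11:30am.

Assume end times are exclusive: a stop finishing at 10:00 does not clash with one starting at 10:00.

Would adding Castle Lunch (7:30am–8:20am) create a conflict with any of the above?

Old-Town Transfer: starts 8:45am at or after Castle Lunch ends 8:20am → clear.
Old-Town Walk: starts 9:50am at or after Castle Lunch ends 8:20am → clear.
Park Visit: starts 11:30am at or after Castle Lunch ends 8:20am → clear.
Harbour Lunch: starts 1:50pm at or after Castle Lunch ends 8:20am → clear.
Bridge Walk: starts 4:40pm at or after Castle Lunch ends 8:20am → clear.
Observatory Break: starts 6:55pm at or after Castle Lunch ends 8:20am → clear.
Cathedral Stop: starts 8pm at or after Castle Lunch ends 8:20am → clear.

No — it doesn't clash with anything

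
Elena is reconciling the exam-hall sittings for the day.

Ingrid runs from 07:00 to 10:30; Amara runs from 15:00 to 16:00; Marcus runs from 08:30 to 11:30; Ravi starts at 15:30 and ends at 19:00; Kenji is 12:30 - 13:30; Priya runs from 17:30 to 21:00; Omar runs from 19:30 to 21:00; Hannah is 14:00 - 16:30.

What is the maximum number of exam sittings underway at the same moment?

Sort all start/end points and keep a running count:
07:00 start Ingrid → 1
08:30 start Marcus → 2
10:30 end Ingrid → 1
11:30 end Marcus → 0
12:30 start Kenji → 1
13:30 end Kenji → 0
14:00 start Hannah → 1
15:00 start Amara → 2
15:30 start Ravi → 3
16:00 end Amara → 2
16:30 end Hannah → 1
17:30 start Priya → 2
19:00 end Ravi → 1
19:30 start Omar → 2
21:00 end Omar → 1
21:00 end Priya → 0
Peak is 3, at 15:30 (Amara, Hannah, Ravi).

3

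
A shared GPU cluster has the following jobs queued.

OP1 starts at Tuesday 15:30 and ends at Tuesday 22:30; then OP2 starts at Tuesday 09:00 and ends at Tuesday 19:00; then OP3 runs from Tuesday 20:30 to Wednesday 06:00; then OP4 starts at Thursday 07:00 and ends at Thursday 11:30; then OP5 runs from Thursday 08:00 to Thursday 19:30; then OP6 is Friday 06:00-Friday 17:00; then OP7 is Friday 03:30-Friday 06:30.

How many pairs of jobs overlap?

Two intervals overlap when each starts before the other ends.
Sorted by start: OP2, OP1, OP3, OP4, OP5, OP7, OP6.
OP1 starts before OP2 ends → OP2 and OP1 overlap.
OP3 starts after OP2 ends, so OP2 has no further overlaps.
OP3 starts before OP1 ends → OP1 and OP3 overlap.
OP4 starts after OP1 ends, so OP1 has no further overlaps.
OP4 starts after OP3 ends, so OP3 has no further overlaps.
OP5 starts before OP4 ends → OP4 and OP5 overlap.
OP7 starts after OP4 ends, so OP4 has no further overlaps.
OP7 starts after OP5 ends, so OP5 has no further overlaps.
OP6 starts before OP7 ends → OP7 and OP6 overlap.
Overlapping pairs: OP1 & OP2, OP1 & OP3, OP4 & OP5, OP6 & OP7 — 4 in total.

4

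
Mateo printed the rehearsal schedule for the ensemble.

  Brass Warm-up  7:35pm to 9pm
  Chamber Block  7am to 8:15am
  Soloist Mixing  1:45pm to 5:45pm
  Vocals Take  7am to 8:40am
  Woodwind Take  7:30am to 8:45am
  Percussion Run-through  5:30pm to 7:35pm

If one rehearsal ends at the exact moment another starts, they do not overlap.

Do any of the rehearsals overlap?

Yes

Sorted by start: Chamber Block, Vocals Take, Woodwind Take, Soloist Mixing, Percussion Run-through, Brass Warm-up.
Vocals Take starts before Chamber Block ends → Chamber Block and Vocals Take overlap.
That's a conflict, so the schedule is not conflict-free.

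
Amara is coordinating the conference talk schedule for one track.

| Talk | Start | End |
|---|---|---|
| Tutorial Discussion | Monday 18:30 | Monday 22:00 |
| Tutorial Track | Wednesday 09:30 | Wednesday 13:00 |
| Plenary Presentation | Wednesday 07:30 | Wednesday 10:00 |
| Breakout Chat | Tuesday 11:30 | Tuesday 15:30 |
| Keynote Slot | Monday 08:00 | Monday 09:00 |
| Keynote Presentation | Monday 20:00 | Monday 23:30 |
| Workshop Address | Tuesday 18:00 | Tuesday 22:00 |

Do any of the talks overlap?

Yes

Two intervals overlap when each starts before the other ends.
Sorted by start: Keynote Slot, Tutorial Discussion, Keynote Presentation, Breakout Chat, Workshop Address, Plenary Presentation, Tutorial Track.
Tutorial Discussion starts after Keynote Slot ends, so Keynote Slot has no further overlaps.
Keynote Presentation starts before Tutorial Discussion ends → Tutorial Discussion and Keynote Presentation overlap.
That's a conflict, so the schedule is not conflict-free.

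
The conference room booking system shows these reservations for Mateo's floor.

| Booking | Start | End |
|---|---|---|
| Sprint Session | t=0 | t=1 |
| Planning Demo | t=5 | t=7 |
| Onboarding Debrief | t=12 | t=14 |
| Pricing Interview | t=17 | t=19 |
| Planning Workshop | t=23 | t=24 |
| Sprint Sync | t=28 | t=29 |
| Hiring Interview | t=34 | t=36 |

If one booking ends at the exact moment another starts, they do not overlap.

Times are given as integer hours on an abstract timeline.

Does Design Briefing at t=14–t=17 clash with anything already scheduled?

Sprint Session: ends t=1 at or before Design Briefing starts t=14 → clear.
Planning Demo: ends t=7 at or before Design Briefing starts t=14 → clear.
Onboarding Debrief: ends t=14 at or before Design Briefing starts t=14 → clear.
Pricing Interview: starts t=17 at or after Design Briefing ends t=17 → clear.
Planning Workshop: starts t=23 at or after Design Briefing ends t=17 → clear.
Sprint Sync: starts t=28 at or after Design Briefing ends t=17 → clear.
Hiring Interview: starts t=34 at or after Design Briefing ends t=17 → clear.

No — it doesn't clash with anything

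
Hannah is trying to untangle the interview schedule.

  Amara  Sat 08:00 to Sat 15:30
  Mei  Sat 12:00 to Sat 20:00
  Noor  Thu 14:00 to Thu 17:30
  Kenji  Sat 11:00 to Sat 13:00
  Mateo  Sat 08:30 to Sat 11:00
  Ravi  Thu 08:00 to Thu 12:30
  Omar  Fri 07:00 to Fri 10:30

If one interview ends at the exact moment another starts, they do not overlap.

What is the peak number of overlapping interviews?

Walk through starts and ends in time order (an end at T is processed before a start at T):
Thu 08:00 start Ravi → 1
Thu 12:30 end Ravi → 0
Thu 14:00 start Noor → 1
Thu 17:30 end Noor → 0
Fri 07:00 start Omar → 1
Fri 10:30 end Omar → 0
Sat 08:00 start Amara → 1
Sat 08:30 start Mateo → 2
Sat 11:00 end Mateo → 1
Sat 11:00 start Kenji → 2
Sat 12:00 start Mei → 3
Sat 13:00 end Kenji → 2
Sat 15:30 end Amara → 1
Sat 20:00 end Mei → 0
Peak is 3, at Sat 12:00 (Amara, Kenji, Mei).

3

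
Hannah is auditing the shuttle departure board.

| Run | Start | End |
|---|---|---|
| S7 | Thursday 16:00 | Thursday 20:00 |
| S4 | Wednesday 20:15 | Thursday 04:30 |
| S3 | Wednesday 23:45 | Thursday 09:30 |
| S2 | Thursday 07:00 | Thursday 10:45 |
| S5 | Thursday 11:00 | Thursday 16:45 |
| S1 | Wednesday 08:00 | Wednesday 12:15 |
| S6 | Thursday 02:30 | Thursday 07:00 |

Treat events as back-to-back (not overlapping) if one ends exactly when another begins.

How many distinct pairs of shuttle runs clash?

Check each pair: they overlap iff neither finishes before the other starts.
Sorted by start: S1, S4, S3, S6, S2, S5, S7.
S4 starts after S1 ends — done with S1.
S3 starts before S4 ends → S4 and S3 overlap.
S6 starts before S4 ends → S4 and S6 overlap.
S2 starts after S4 ends — done with S4.
S6 starts before S3 ends → S3 and S6 overlap.
S2 starts before S3 ends → S3 and S2 overlap.
S5 starts after S3 ends — done with S3.
S2 starts exactly when S6 ends (back-to-back, no overlap) — done with S6.
S5 starts after S2 ends — done with S2.
S7 starts before S5 ends → S5 and S7 overlap.
Overlapping pairs: S2 & S3, S3 & S4, S3 & S6, S4 & S6, S5 & S7 — 5 in total.

5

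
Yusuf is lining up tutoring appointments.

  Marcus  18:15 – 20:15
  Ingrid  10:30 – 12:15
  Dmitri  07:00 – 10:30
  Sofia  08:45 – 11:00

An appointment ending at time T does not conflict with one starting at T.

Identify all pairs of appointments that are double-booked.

Dmitri & Sofia, Ingrid & Sofia

Two intervals overlap when each starts before the other ends.
Sorted by start: Dmitri, Sofia, Ingrid, Marcus.
Sofia starts before Dmitri ends → Dmitri and Sofia overlap.
Ingrid starts exactly when Dmitri ends (back-to-back, no overlap) — done with Dmitri.
Ingrid starts before Sofia ends → Sofia and Ingrid overlap.
Marcus starts after Sofia ends.
Marcus starts after Ingrid ends.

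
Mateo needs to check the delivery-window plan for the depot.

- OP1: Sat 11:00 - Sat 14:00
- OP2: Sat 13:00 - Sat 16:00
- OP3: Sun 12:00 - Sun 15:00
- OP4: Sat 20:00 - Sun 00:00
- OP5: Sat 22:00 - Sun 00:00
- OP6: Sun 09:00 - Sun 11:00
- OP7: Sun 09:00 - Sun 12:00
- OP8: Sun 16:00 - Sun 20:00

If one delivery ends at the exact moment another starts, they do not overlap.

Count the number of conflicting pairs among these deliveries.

Sorted by start: OP1, OP2, OP4, OP5, OP6, OP7, OP3, OP8.
OP2 starts before OP1 ends → OP1 and OP2 overlap.
OP4 starts after OP1 ends, so nothing later overlaps OP1 either.
OP4 starts after OP2 ends, so nothing later overlaps OP2 either.
OP5 starts before OP4 ends → OP4 and OP5 overlap.
OP6 starts after OP4 ends, so nothing later overlaps OP4 either.
OP6 starts after OP5 ends, so nothing later overlaps OP5 either.
OP7 starts before OP6 ends → OP6 and OP7 overlap.
OP3 starts after OP6 ends, so nothing later overlaps OP6 either.
OP3 starts exactly when OP7 ends (back-to-back, no overlap), so nothing later overlaps OP7 either.
OP8 starts after OP3 ends.
Overlapping pairs: OP1 & OP2, OP4 & OP5, OP6 & OP7 — 3 in total.

3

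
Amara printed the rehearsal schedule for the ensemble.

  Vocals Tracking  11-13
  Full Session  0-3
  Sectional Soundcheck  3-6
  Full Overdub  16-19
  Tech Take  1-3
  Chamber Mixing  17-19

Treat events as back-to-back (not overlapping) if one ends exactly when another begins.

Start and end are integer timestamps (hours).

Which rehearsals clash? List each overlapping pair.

Sorted by start: Full Session, Tech Take, Sectional Soundcheck, Vocals Tracking, Full Overdub, Chamber Mixing.
Tech Take starts before Full Session ends → Full Session and Tech Take overlap.
Sectional Soundcheck starts exactly when Full Session ends (back-to-back, no overlap), so nothing later overlaps Full Session either.
Sectional Soundcheck starts exactly when Tech Take ends (back-to-back, no overlap), so nothing later overlaps Tech Take either.
Vocals Tracking starts after Sectional Soundcheck ends, so nothing later overlaps Sectional Soundcheck either.
Full Overdub starts after Vocals Tracking ends, so nothing later overlaps Vocals Tracking either.
Chamber Mixing starts before Full Overdub ends → Full Overdub and Chamber Mixing overlap.

Chamber Mixing & Full Overdub, Full Session & Tech Take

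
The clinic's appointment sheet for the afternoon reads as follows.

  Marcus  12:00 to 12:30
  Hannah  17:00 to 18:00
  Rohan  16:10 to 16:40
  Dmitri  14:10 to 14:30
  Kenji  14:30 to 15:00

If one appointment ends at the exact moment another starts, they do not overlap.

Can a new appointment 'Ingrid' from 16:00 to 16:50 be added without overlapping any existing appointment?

Marcus: ends 12:30 at or before Ingrid starts 16:00 → clear.
Dmitri: ends 14:30 at or before Ingrid starts 16:00 → clear.
Kenji: ends 15:00 at or before Ingrid starts 16:00 → clear.
Rohan: starts 16:10 before Ingrid ends 16:50, and ends 16:40 after Ingrid starts 16:00 → overlap.
Hannah: starts 17:00 at or after Ingrid ends 16:50 → clear.
Ingrid overlaps Rohan.

No — it overlaps Rohan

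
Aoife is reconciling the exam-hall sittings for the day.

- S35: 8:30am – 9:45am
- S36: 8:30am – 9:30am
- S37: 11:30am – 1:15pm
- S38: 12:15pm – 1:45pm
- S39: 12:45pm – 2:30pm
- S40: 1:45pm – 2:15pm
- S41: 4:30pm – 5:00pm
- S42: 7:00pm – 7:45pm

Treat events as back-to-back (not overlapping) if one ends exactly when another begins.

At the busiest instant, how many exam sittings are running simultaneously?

Sort all start/end points and keep a running count:
8:30am start S35 → 1
8:30am start S36 → 2
9:30am end S36 → 1
9:45am end S35 → 0
11:30am start S37 → 1
12:15pm start S38 → 2
12:45pm start S39 → 3
1:15pm end S37 → 2
1:45pm end S38 → 1
1:45pm start S40 → 2
2:15pm end S40 → 1
2:30pm end S39 → 0
4:30pm start S41 → 1
5:00pm end S41 → 0
7:00pm start S42 → 1
7:45pm end S42 → 0
Peak is 3, at 12:45pm (S37, S38, S39).

3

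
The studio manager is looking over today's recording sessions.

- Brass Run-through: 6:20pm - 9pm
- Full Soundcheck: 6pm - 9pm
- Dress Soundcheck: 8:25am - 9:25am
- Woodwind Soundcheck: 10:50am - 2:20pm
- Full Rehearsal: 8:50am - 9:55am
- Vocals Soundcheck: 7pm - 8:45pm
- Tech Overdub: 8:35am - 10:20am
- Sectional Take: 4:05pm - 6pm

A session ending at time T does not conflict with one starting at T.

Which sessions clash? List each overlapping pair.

Check each pair: they overlap iff neither finishes before the other starts.
Sorted by start: Dress Soundcheck, Tech Overdub, Full Rehearsal, Woodwind Soundcheck, Sectional Take, Full Soundcheck, Brass Run-through, Vocals Soundcheck.
Tech Overdub starts before Dress Soundcheck ends → Dress Soundcheck and Tech Overdub overlap.
Full Rehearsal starts before Dress Soundcheck ends → Dress Soundcheck and Full Rehearsal overlap.
Woodwind Soundcheck starts after Dress Soundcheck ends — done with Dress Soundcheck.
Full Rehearsal starts before Tech Overdub ends → Tech Overdub and Full Rehearsal overlap.
Woodwind Soundcheck starts after Tech Overdub ends — done with Tech Overdub.
Woodwind Soundcheck starts after Full Rehearsal ends — done with Full Rehearsal.
Sectional Take starts after Woodwind Soundcheck ends — done with Woodwind Soundcheck.
Full Soundcheck starts exactly when Sectional Take ends (back-to-back, no overlap) — done with Sectional Take.
Brass Run-through starts before Full Soundcheck ends → Full Soundcheck and Brass Run-through overlap.
Vocals Soundcheck starts before Full Soundcheck ends → Full Soundcheck and Vocals Soundcheck overlap.
Vocals Soundcheck starts before Brass Run-through ends → Brass Run-through and Vocals Soundcheck overlap.

Brass Run-through & Full Soundcheck, Brass Run-through & Vocals Soundcheck, Dress Soundcheck & Full Rehearsal, Dress Soundcheck & Tech Overdub, Full Rehearsal & Tech Overdub, Full Soundcheck & Vocals Soundcheck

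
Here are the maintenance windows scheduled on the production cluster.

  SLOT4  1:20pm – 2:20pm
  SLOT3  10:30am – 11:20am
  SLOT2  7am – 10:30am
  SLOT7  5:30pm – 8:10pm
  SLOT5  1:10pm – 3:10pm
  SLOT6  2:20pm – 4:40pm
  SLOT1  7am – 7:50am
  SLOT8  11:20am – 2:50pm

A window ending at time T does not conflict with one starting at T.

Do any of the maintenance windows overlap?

Yes

Sorted by start: SLOT1, SLOT2, SLOT3, SLOT8, SLOT5, SLOT4, SLOT6, SLOT7.
SLOT2 starts before SLOT1 ends → SLOT1 and SLOT2 overlap.
That's a conflict, so the schedule is not conflict-free.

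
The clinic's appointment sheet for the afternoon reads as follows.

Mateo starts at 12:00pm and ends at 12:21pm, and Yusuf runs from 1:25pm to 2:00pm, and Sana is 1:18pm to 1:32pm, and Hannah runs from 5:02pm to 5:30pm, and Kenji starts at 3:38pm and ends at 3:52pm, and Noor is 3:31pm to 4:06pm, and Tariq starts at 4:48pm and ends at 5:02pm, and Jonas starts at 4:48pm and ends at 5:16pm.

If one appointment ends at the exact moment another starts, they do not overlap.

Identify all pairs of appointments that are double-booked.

Sorted by start: Mateo, Sana, Yusuf, Noor, Kenji, Tariq, Jonas, Hannah.
Sana starts after Mateo ends; Mateo is clear from here.
Yusuf starts before Sana ends → Sana and Yusuf overlap.
Noor starts after Sana ends; Sana is clear from here.
Noor starts after Yusuf ends; Yusuf is clear from here.
Kenji starts before Noor ends → Noor and Kenji overlap.
Tariq starts after Noor ends; Noor is clear from here.
Tariq starts after Kenji ends; Kenji is clear from here.
Jonas starts before Tariq ends → Tariq and Jonas overlap.
Hannah starts exactly when Tariq ends (back-to-back, no overlap).
Hannah starts before Jonas ends → Jonas and Hannah overlap.

Hannah & Jonas, Jonas & Tariq, Kenji & Noor, Sana & Yusuf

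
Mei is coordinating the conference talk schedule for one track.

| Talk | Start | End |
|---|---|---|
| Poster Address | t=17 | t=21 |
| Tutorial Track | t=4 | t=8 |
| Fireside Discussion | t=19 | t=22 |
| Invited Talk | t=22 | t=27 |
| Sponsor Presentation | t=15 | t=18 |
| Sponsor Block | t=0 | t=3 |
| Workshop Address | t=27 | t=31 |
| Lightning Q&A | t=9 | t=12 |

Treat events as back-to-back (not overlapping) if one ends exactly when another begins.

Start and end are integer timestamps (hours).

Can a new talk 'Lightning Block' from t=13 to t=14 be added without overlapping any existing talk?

Yes — the slot is free

Sponsor Block: ends t=3 at or before Lightning Block starts t=13 → clear.
Tutorial Track: ends t=8 at or before Lightning Block starts t=13 → clear.
Lightning Q&A: ends t=12 at or before Lightning Block starts t=13 → clear.
Sponsor Presentation: starts t=15 at or after Lightning Block ends t=14 → clear.
Poster Address: starts t=17 at or after Lightning Block ends t=14 → clear.
Fireside Discussion: starts t=19 at or after Lightning Block ends t=14 → clear.
Invited Talk: starts t=22 at or after Lightning Block ends t=14 → clear.
Workshop Address: starts t=27 at or after Lightning Block ends t=14 → clear.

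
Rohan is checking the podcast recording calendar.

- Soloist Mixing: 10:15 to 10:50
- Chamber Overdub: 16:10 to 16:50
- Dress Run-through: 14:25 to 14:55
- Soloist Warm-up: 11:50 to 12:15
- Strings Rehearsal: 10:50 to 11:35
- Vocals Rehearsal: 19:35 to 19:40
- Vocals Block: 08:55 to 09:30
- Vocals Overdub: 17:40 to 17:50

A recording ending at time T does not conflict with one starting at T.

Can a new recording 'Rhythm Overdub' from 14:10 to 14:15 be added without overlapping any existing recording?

Vocals Block: ends 09:30 at or before Rhythm Overdub starts 14:10 → clear.
Soloist Mixing: ends 10:50 at or before Rhythm Overdub starts 14:10 → clear.
Strings Rehearsal: ends 11:35 at or before Rhythm Overdub starts 14:10 → clear.
Soloist Warm-up: ends 12:15 at or before Rhythm Overdub starts 14:10 → clear.
Dress Run-through: starts 14:25 at or after Rhythm Overdub ends 14:15 → clear.
Chamber Overdub: starts 16:10 at or after Rhythm Overdub ends 14:15 → clear.
Vocals Overdub: starts 17:40 at or after Rhythm Overdub ends 14:15 → clear.
Vocals Rehearsal: starts 19:35 at or after Rhythm Overdub ends 14:15 → clear.

Yes — the slot is free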